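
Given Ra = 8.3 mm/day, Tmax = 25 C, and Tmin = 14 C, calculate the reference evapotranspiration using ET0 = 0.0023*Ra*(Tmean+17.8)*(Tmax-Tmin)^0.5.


Tmean = (Tmax + Tmin)/2 = (25 + 14)/2 = 19.5
ET0 = 0.0023 * 8.3 * (19.5 + 17.8) * sqrt(25 - 14)
ET0 = 0.0023 * 8.3 * 37.3 * 3.316625

2.3616 mm/day


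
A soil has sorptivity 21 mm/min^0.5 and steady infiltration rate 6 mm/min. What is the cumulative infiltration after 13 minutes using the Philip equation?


F = S*sqrt(t) + A*t
F = 21*sqrt(13) + 6*13
F = 21*3.605551 + 78

153.7166 mm


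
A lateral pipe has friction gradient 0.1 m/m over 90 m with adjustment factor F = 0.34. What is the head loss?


hf = J * L * F = 0.1 * 90 * 0.34 = 3.0600 m

3.0600 m


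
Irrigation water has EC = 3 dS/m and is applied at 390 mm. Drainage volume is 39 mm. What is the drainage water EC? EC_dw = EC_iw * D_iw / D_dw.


EC_dw = EC_iw * D_iw / D_dw
EC_dw = 3 * 390 / 39
EC_dw = 1170 / 39

30.0000 dS/m


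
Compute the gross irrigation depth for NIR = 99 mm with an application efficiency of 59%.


Ea = 59% = 0.59
GID = NIR / Ea = 99 / 0.59 = 167.7966 mm

167.7966 mm


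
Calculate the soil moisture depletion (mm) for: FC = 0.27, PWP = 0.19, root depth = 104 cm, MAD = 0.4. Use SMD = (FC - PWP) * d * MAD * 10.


SMD = (FC - PWP) * d * MAD * 10
SMD = (0.27 - 0.19) * 104 * 0.4 * 10
SMD = 0.0800 * 104 * 0.4 * 10

33.2800 mm


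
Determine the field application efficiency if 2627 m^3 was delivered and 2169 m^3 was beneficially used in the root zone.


Ea = V_root / V_field * 100 = 2169 / 2627 * 100 = 82.5657%

82.5657 %


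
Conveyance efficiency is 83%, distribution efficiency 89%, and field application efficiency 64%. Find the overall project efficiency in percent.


Ec = 0.83, Eb = 0.89, Ea = 0.64
E = 0.83 * 0.89 * 0.64 * 100 = 47.2768%

47.2768 %


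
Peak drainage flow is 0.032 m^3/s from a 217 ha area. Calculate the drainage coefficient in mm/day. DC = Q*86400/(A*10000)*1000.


DC = Q * 86400 / (A * 10000) * 1000
DC = 0.032 * 86400 / (217 * 10000) * 1000
DC = 2764800.0000 / 2170000

1.2741 mm/day


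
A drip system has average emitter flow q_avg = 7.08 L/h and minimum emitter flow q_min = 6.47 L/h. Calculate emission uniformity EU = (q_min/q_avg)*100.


EU = (q_min/q_avg)*100 = (6.47/7.08)*100 = 91.3842%

91.3842 %


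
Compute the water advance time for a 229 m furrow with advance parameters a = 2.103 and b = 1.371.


t = (L/a)^(1/b)
t = (229/2.103)^(1/1.371)
t = 108.892059^(1/1.371)

30.6037 min


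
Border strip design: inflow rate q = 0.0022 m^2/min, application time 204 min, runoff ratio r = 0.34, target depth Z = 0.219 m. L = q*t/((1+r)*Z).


L = q*t/((1+r)*Z)
L = 0.0022*204/((1+0.34)*0.219)
L = 0.4488/0.29346

1.5293 m


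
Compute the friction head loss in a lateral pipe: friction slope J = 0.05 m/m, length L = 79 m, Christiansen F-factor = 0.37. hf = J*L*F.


hf = J * L * F = 0.05 * 79 * 0.37 = 1.4615 m

1.4615 m


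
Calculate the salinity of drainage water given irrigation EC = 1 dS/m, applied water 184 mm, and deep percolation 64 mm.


EC_dw = EC_iw * D_iw / D_dw
EC_dw = 1 * 184 / 64
EC_dw = 184 / 64

2.8750 dS/m


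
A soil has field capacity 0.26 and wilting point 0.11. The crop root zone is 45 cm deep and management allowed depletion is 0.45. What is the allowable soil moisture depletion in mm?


SMD = (FC - PWP) * d * MAD * 10
SMD = (0.26 - 0.11) * 45 * 0.45 * 10
SMD = 0.1500 * 45 * 0.45 * 10

30.3750 mm


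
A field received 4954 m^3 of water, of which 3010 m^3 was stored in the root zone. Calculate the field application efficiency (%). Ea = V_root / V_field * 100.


Ea = V_root / V_field * 100 = 3010 / 4954 * 100 = 60.7590%

60.7590 %


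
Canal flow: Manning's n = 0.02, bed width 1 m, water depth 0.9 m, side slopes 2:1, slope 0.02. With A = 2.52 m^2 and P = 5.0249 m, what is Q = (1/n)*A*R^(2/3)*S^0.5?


R = A/P = 2.52/5.0249 = 0.501503
Q = (1/0.02) * 2.52 * 0.501503^(2/3) * 0.02^0.5

11.2478 m^3/s


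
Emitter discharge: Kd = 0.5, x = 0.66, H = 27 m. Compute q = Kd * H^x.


q = Kd * H^x = 0.5 * 27^0.66 = 0.5 * 8.804406

4.4022 L/h


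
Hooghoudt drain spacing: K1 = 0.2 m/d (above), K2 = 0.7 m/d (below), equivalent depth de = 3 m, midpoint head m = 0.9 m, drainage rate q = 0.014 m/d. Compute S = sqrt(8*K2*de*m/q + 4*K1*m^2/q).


S^2 = 8*K2*de*m/q + 4*K1*m^2/q
S^2 = 8*0.7*3*0.9/0.014 + 4*0.2*0.9^2/0.014
S = sqrt(1126.2857)

33.5602 m


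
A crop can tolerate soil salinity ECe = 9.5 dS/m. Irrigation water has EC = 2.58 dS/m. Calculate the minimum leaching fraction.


LR = ECiw / (5*ECe - ECiw)
LR = 2.58 / (5*9.5 - 2.58)
LR = 2.58 / 44.9200

0.0574


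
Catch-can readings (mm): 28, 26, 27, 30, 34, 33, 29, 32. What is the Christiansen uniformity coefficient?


mean = 29.875000 mm
MAD = 2.375000 mm
CU = (1 - 2.375000/29.875000)*100

92.0502 %


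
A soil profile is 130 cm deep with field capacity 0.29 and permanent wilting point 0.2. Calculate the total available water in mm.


AWC = (FC - PWP) * d * 10
AWC = (0.29 - 0.2) * 130 * 10
AWC = 0.0900 * 130 * 10

117.0000 mm


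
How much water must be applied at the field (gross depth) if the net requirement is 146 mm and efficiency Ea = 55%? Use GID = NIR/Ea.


Ea = 55% = 0.55
GID = NIR / Ea = 146 / 0.55 = 265.4545 mm

265.4545 mm


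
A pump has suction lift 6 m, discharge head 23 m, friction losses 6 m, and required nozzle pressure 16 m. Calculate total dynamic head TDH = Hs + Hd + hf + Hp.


TDH = Hs + Hd + hf + Hp = 6 + 23 + 6 + 16 = 51

51 m


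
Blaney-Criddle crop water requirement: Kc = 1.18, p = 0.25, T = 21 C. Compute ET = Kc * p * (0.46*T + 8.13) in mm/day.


ET = Kc * p * (0.46*T + 8.13)
ET = 1.18 * 0.25 * (0.46*21 + 8.13)
ET = 1.18 * 0.25 * 17.7900

5.2480 mm/day


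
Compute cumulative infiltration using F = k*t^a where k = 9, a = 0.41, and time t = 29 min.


F = k * t^a = 9 * 29^0.41
F = 9 * 3.977253

35.7953 mm


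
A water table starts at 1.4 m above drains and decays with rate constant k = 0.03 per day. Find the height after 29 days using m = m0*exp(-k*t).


m = m0 * exp(-k*t)
m = 1.4 * exp(-0.03 * 29)
m = 1.4 * exp(-0.8700)

0.5865 m


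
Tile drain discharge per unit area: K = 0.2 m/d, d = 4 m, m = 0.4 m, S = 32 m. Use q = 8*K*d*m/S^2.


q = 8*K*d*m/S^2
q = 8*0.2*4*0.4/32^2
q = 2.5600 / 1024

0.0025 m/d


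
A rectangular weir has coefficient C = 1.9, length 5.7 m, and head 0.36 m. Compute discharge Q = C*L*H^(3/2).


Q = C * L * H^(3/2) = 1.9 * 5.7 * 0.36^1.5 = 1.9 * 5.7 * 0.216000

2.3393 m^3/s


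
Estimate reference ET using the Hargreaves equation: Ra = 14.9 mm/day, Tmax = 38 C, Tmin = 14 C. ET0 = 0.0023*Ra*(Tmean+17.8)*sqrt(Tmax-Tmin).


Tmean = (Tmax + Tmin)/2 = (38 + 14)/2 = 26.0
ET0 = 0.0023 * 14.9 * (26.0 + 17.8) * sqrt(38 - 14)
ET0 = 0.0023 * 14.9 * 43.8 * 4.898979

7.3535 mm/day


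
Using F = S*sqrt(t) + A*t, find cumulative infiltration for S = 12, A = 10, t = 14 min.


F = S*sqrt(t) + A*t
F = 12*sqrt(14) + 10*14
F = 12*3.741657 + 140

184.8999 mm


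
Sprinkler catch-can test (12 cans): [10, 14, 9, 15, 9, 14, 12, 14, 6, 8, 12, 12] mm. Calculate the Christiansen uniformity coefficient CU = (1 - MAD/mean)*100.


mean = 11.250000 mm
MAD = 2.375000 mm
CU = (1 - 2.375000/11.250000)*100

78.8889 %


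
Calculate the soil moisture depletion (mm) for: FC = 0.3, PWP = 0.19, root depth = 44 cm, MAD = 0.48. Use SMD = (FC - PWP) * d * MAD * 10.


SMD = (FC - PWP) * d * MAD * 10
SMD = (0.3 - 0.19) * 44 * 0.48 * 10
SMD = 0.1100 * 44 * 0.48 * 10

23.2320 mm


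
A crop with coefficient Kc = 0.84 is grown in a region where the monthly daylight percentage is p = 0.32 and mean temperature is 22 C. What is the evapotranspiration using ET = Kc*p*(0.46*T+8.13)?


ET = Kc * p * (0.46*T + 8.13)
ET = 0.84 * 0.32 * (0.46*22 + 8.13)
ET = 0.84 * 0.32 * 18.2500

4.9056 mm/day


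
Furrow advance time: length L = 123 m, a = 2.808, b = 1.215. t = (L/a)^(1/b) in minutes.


t = (L/a)^(1/b)
t = (123/2.808)^(1/1.215)
t = 43.803419^(1/1.215)

22.4406 min


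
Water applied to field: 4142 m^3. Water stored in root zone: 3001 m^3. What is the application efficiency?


Ea = V_root / V_field * 100 = 3001 / 4142 * 100 = 72.4529%

72.4529 %


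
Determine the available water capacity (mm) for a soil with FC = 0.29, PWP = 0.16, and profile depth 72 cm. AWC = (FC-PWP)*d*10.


AWC = (FC - PWP) * d * 10
AWC = (0.29 - 0.16) * 72 * 10
AWC = 0.1300 * 72 * 10

93.6000 mm


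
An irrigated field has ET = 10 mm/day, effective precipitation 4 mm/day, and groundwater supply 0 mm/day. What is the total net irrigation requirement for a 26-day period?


Daily deficit = ET - Pe - GW = 10 - 4 - 0 = 6 mm/day
NIR = 6 * 26 = 156 mm

156.0000 mm


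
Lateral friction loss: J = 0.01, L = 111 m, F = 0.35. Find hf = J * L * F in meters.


hf = J * L * F = 0.01 * 111 * 0.35 = 0.3885 m

0.3885 m


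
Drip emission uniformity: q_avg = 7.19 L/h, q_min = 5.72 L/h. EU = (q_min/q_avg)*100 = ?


EU = (q_min/q_avg)*100 = (5.72/7.19)*100 = 79.5549%

79.5549 %


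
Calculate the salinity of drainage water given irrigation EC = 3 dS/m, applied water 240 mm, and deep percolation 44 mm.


EC_dw = EC_iw * D_iw / D_dw
EC_dw = 3 * 240 / 44
EC_dw = 720 / 44

16.3636 dS/m


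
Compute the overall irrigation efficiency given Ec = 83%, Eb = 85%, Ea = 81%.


Ec = 0.83, Eb = 0.85, Ea = 0.81
E = 0.83 * 0.85 * 0.81 * 100 = 57.1455%

57.1455 %


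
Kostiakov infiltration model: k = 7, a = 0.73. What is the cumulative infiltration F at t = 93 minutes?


F = k * t^a = 7 * 93^0.73
F = 7 * 27.352218

191.4655 mm


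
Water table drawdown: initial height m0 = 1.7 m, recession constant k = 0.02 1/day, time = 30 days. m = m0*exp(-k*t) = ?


m = m0 * exp(-k*t)
m = 1.7 * exp(-0.02 * 30)
m = 1.7 * exp(-0.6000)

0.9330 m


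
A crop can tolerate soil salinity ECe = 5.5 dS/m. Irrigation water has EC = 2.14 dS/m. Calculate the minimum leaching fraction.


LR = ECiw / (5*ECe - ECiw)
LR = 2.14 / (5*5.5 - 2.14)
LR = 2.14 / 25.3600

0.0844


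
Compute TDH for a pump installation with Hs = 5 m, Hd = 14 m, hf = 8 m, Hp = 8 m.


TDH = Hs + Hd + hf + Hp = 5 + 14 + 8 + 8 = 35

35 m


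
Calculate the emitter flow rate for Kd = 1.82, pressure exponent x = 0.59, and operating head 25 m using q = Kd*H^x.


q = Kd * H^x = 1.82 * 25^0.59 = 1.82 * 6.680125

12.1578 L/h


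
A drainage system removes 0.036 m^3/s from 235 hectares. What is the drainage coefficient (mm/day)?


DC = Q * 86400 / (A * 10000) * 1000
DC = 0.036 * 86400 / (235 * 10000) * 1000
DC = 3110400.0000 / 2350000

1.3236 mm/day


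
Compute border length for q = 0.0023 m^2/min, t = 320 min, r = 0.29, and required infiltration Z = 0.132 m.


L = q*t/((1+r)*Z)
L = 0.0023*320/((1+0.29)*0.132)
L = 0.736/0.17028

4.3223 m


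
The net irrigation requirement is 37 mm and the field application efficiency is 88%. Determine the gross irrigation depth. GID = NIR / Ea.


Ea = 88% = 0.88
GID = NIR / Ea = 37 / 0.88 = 42.0455 mm

42.0455 mm


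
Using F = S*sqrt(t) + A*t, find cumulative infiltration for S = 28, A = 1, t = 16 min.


F = S*sqrt(t) + A*t
F = 28*sqrt(16) + 1*16
F = 28*4.000000 + 16

128.0000 mm


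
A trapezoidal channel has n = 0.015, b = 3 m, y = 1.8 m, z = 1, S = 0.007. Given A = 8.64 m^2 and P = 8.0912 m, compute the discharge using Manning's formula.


R = A/P = 8.64/8.0912 = 1.067827
Q = (1/0.015) * 8.64 * 1.067827^(2/3) * 0.007^0.5

50.3468 m^3/s


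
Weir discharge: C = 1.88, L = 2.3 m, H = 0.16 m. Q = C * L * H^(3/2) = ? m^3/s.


Q = C * L * H^(3/2) = 1.88 * 2.3 * 0.16^1.5 = 1.88 * 2.3 * 0.064000

0.2767 m^3/s


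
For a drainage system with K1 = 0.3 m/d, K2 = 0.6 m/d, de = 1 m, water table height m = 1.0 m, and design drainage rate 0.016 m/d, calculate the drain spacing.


S^2 = 8*K2*de*m/q + 4*K1*m^2/q
S^2 = 8*0.6*1*1.0/0.016 + 4*0.3*1.0^2/0.016
S = sqrt(375.0000)

19.3649 m


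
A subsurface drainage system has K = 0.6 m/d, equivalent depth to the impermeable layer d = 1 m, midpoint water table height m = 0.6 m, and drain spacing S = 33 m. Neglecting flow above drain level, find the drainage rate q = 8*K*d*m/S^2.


q = 8*K*d*m/S^2
q = 8*0.6*1*0.6/33^2
q = 2.8800 / 1089

0.0026 m/d


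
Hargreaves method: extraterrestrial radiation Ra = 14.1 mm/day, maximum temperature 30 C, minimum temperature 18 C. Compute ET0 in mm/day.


Tmean = (Tmax + Tmin)/2 = (30 + 18)/2 = 24.0
ET0 = 0.0023 * 14.1 * (24.0 + 17.8) * sqrt(30 - 18)
ET0 = 0.0023 * 14.1 * 41.8 * 3.464102

4.6958 mm/day


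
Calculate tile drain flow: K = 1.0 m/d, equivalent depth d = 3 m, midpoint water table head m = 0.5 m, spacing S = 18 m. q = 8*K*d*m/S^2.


q = 8*K*d*m/S^2
q = 8*1.0*3*0.5/18^2
q = 12.0000 / 324

0.0370 m/d


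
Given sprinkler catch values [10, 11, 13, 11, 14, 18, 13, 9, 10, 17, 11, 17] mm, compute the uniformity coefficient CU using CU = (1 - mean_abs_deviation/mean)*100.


mean = 12.833333 mm
MAD = 2.500000 mm
CU = (1 - 2.500000/12.833333)*100

80.5195 %


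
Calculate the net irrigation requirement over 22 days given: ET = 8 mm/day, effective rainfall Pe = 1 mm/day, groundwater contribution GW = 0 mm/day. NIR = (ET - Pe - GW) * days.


Daily deficit = ET - Pe - GW = 8 - 1 - 0 = 7 mm/day
NIR = 7 * 22 = 154 mm

154.0000 mm


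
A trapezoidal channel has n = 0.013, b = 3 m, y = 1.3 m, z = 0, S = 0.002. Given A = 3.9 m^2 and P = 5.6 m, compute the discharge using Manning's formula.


R = A/P = 3.9/5.6 = 0.696429
Q = (1/0.013) * 3.9 * 0.696429^(2/3) * 0.002^0.5

10.5411 m^3/s


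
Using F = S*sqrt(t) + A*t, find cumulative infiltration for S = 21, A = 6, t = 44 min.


F = S*sqrt(t) + A*t
F = 21*sqrt(44) + 6*44
F = 21*6.633250 + 264

403.2982 mm


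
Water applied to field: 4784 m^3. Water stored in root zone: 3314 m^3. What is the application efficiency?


Ea = V_root / V_field * 100 = 3314 / 4784 * 100 = 69.2726%

69.2726 %


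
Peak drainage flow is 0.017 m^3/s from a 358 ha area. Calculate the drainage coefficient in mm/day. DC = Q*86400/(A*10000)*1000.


DC = Q * 86400 / (A * 10000) * 1000
DC = 0.017 * 86400 / (358 * 10000) * 1000
DC = 1468800.0000 / 3580000

0.4103 mm/day


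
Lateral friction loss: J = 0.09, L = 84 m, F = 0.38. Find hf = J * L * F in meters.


hf = J * L * F = 0.09 * 84 * 0.38 = 2.8728 m

2.8728 m


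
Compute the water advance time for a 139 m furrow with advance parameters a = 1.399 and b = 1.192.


t = (L/a)^(1/b)
t = (139/1.399)^(1/1.192)
t = 99.356683^(1/1.192)

47.3697 min


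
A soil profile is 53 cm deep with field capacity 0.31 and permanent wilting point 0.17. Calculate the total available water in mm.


AWC = (FC - PWP) * d * 10
AWC = (0.31 - 0.17) * 53 * 10
AWC = 0.1400 * 53 * 10

74.2000 mm


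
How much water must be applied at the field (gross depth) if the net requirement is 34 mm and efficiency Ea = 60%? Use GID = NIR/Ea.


Ea = 60% = 0.6
GID = NIR / Ea = 34 / 0.6 = 56.6667 mm

56.6667 mm


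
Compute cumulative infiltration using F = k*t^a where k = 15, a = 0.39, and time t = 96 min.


F = k * t^a = 15 * 96^0.39
F = 15 * 5.930424

88.9564 mm


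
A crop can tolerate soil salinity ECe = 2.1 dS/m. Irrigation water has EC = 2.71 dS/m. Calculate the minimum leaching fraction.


LR = ECiw / (5*ECe - ECiw)
LR = 2.71 / (5*2.1 - 2.71)
LR = 2.71 / 7.7900

0.3479


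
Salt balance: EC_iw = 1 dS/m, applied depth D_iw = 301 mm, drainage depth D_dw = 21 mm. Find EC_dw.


EC_dw = EC_iw * D_iw / D_dw
EC_dw = 1 * 301 / 21
EC_dw = 301 / 21

14.3333 dS/m


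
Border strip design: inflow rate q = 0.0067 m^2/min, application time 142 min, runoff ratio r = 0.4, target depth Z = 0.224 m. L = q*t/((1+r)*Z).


L = q*t/((1+r)*Z)
L = 0.0067*142/((1+0.4)*0.224)
L = 0.9514/0.3136

3.0338 m


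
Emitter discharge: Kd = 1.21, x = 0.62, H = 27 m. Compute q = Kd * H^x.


q = Kd * H^x = 1.21 * 27^0.62 = 1.21 * 7.716947

9.3375 L/h


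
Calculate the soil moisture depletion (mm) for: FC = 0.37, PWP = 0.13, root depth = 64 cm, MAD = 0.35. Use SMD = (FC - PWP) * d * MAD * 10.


SMD = (FC - PWP) * d * MAD * 10
SMD = (0.37 - 0.13) * 64 * 0.35 * 10
SMD = 0.2400 * 64 * 0.35 * 10

53.7600 mm


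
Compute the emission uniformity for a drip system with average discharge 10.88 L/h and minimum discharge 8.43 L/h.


EU = (q_min/q_avg)*100 = (8.43/10.88)*100 = 77.4816%

77.4816 %


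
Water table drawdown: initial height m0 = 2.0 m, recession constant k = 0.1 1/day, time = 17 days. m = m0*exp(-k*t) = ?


m = m0 * exp(-k*t)
m = 2.0 * exp(-0.1 * 17)
m = 2.0 * exp(-1.7000)

0.3654 m


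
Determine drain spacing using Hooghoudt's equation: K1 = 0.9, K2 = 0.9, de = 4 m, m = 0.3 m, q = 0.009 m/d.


S^2 = 8*K2*de*m/q + 4*K1*m^2/q
S^2 = 8*0.9*4*0.3/0.009 + 4*0.9*0.3^2/0.009
S = sqrt(996.0000)

31.5595 m


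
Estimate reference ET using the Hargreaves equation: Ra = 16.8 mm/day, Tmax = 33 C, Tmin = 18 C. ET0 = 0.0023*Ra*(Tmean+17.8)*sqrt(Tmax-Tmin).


Tmean = (Tmax + Tmin)/2 = (33 + 18)/2 = 25.5
ET0 = 0.0023 * 16.8 * (25.5 + 17.8) * sqrt(33 - 18)
ET0 = 0.0023 * 16.8 * 43.3 * 3.872983

6.4799 mm/day


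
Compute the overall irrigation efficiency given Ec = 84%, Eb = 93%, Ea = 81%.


Ec = 0.84, Eb = 0.93, Ea = 0.81
E = 0.84 * 0.93 * 0.81 * 100 = 63.2772%

63.2772 %


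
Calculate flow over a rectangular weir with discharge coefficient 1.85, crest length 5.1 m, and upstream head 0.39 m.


Q = C * L * H^(3/2) = 1.85 * 5.1 * 0.39^1.5 = 1.85 * 5.1 * 0.243555

2.2979 m^3/s


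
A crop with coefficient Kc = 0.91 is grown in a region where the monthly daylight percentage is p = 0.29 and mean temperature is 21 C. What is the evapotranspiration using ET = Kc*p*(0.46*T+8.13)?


ET = Kc * p * (0.46*T + 8.13)
ET = 0.91 * 0.29 * (0.46*21 + 8.13)
ET = 0.91 * 0.29 * 17.7900

4.6948 mm/day


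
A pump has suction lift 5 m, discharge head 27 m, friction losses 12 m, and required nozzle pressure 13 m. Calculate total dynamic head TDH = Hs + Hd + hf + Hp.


TDH = Hs + Hd + hf + Hp = 5 + 27 + 12 + 13 = 57

57 m


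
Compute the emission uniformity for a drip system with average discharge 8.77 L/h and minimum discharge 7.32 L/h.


EU = (q_min/q_avg)*100 = (7.32/8.77)*100 = 83.4664%

83.4664 %


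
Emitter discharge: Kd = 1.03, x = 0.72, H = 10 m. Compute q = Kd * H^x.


q = Kd * H^x = 1.03 * 10^0.72 = 1.03 * 5.248075

5.4055 L/h


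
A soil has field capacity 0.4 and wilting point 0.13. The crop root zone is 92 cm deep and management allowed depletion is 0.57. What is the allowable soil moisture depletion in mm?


SMD = (FC - PWP) * d * MAD * 10
SMD = (0.4 - 0.13) * 92 * 0.57 * 10
SMD = 0.2700 * 92 * 0.57 * 10

141.5880 mm


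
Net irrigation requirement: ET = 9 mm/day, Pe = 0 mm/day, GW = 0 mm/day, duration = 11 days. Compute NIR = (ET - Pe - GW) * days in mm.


Daily deficit = ET - Pe - GW = 9 - 0 - 0 = 9 mm/day
NIR = 9 * 11 = 99 mm

99.0000 mm


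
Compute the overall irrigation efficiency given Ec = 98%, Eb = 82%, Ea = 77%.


Ec = 0.98, Eb = 0.82, Ea = 0.77
E = 0.98 * 0.82 * 0.77 * 100 = 61.8772%

61.8772 %


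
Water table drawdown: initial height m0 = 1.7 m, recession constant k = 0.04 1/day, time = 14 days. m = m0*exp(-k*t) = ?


m = m0 * exp(-k*t)
m = 1.7 * exp(-0.04 * 14)
m = 1.7 * exp(-0.5600)

0.9711 m


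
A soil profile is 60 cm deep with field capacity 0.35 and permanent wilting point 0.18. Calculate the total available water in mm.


AWC = (FC - PWP) * d * 10
AWC = (0.35 - 0.18) * 60 * 10
AWC = 0.1700 * 60 * 10

102.0000 mm


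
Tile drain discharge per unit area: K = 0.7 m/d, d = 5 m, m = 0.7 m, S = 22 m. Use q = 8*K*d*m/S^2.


q = 8*K*d*m/S^2
q = 8*0.7*5*0.7/22^2
q = 19.6000 / 484

0.0405 m/d


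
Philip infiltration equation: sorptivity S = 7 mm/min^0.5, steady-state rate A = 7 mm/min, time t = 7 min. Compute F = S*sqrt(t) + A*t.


F = S*sqrt(t) + A*t
F = 7*sqrt(7) + 7*7
F = 7*2.645751 + 49

67.5203 mm


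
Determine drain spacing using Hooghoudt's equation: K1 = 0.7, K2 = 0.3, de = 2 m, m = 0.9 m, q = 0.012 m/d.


S^2 = 8*K2*de*m/q + 4*K1*m^2/q
S^2 = 8*0.3*2*0.9/0.012 + 4*0.7*0.9^2/0.012
S = sqrt(549.0000)

23.4307 m


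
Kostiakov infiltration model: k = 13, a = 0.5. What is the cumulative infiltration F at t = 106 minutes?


F = k * t^a = 13 * 106^0.5
F = 13 * 10.295630

133.8432 mm


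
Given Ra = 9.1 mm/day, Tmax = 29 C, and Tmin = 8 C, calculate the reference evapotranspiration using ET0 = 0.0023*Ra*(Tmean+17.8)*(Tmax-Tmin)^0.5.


Tmean = (Tmax + Tmin)/2 = (29 + 8)/2 = 18.5
ET0 = 0.0023 * 9.1 * (18.5 + 17.8) * sqrt(29 - 8)
ET0 = 0.0023 * 9.1 * 36.3 * 4.582576

3.4817 mm/day


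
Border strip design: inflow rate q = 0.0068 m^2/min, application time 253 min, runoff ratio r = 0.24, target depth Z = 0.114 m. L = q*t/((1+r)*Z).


L = q*t/((1+r)*Z)
L = 0.0068*253/((1+0.24)*0.114)
L = 1.7204/0.14136

12.1703 m


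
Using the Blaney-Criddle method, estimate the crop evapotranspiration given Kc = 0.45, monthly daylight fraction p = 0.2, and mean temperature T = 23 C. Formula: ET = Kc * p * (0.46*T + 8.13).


ET = Kc * p * (0.46*T + 8.13)
ET = 0.45 * 0.2 * (0.46*23 + 8.13)
ET = 0.45 * 0.2 * 18.7100

1.6839 mm/day


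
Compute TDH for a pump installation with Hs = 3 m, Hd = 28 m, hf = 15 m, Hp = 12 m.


TDH = Hs + Hd + hf + Hp = 3 + 28 + 15 + 12 = 58

58 m


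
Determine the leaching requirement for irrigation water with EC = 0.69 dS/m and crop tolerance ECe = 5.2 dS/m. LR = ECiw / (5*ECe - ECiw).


LR = ECiw / (5*ECe - ECiw)
LR = 0.69 / (5*5.2 - 0.69)
LR = 0.69 / 25.3100

0.0273


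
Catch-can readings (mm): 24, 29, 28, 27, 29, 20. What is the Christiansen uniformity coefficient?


mean = 26.166667 mm
MAD = 2.777778 mm
CU = (1 - 2.777778/26.166667)*100

89.3843 %


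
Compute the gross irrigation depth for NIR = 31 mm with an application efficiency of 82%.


Ea = 82% = 0.82
GID = NIR / Ea = 31 / 0.82 = 37.8049 mm

37.8049 mm


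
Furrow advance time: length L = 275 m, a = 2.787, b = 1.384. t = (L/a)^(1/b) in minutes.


t = (L/a)^(1/b)
t = (275/2.787)^(1/1.384)
t = 98.672408^(1/1.384)

27.5990 min


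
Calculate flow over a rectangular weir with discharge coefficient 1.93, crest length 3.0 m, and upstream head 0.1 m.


Q = C * L * H^(3/2) = 1.93 * 3.0 * 0.1^1.5 = 1.93 * 3.0 * 0.031623

0.1831 m^3/s


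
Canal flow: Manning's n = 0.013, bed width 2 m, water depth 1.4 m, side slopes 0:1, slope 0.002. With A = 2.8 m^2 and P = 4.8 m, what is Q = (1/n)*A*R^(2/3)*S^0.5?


R = A/P = 2.8/4.8 = 0.583333
Q = (1/0.013) * 2.8 * 0.583333^(2/3) * 0.002^0.5

6.7247 m^3/s


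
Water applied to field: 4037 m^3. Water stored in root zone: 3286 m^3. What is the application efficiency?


Ea = V_root / V_field * 100 = 3286 / 4037 * 100 = 81.3971%

81.3971 %


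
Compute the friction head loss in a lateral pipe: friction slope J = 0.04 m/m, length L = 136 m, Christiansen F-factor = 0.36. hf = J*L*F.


hf = J * L * F = 0.04 * 136 * 0.36 = 1.9584 m

1.9584 m


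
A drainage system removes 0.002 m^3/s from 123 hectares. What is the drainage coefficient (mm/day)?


DC = Q * 86400 / (A * 10000) * 1000
DC = 0.002 * 86400 / (123 * 10000) * 1000
DC = 172800.0000 / 1230000

0.1405 mm/day


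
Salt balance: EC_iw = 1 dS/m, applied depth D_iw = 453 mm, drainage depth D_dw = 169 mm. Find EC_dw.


EC_dw = EC_iw * D_iw / D_dw
EC_dw = 1 * 453 / 169
EC_dw = 453 / 169

2.6805 dS/m


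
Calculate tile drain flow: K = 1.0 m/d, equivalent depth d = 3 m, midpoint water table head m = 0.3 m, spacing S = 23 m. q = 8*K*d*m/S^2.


q = 8*K*d*m/S^2
q = 8*1.0*3*0.3/23^2
q = 7.2000 / 529

0.0136 m/d


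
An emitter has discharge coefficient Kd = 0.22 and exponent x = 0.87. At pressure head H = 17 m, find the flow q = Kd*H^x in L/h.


q = Kd * H^x = 0.22 * 17^0.87 = 0.22 * 11.762254

2.5877 L/h


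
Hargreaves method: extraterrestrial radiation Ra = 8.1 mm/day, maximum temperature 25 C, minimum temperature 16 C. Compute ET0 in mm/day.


Tmean = (Tmax + Tmin)/2 = (25 + 16)/2 = 20.5
ET0 = 0.0023 * 8.1 * (20.5 + 17.8) * sqrt(25 - 16)
ET0 = 0.0023 * 8.1 * 38.3 * 3.000000

2.1406 mm/day


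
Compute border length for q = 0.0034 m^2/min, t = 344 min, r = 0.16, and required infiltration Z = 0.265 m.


L = q*t/((1+r)*Z)
L = 0.0034*344/((1+0.16)*0.265)
L = 1.1696/0.3074

3.8048 m


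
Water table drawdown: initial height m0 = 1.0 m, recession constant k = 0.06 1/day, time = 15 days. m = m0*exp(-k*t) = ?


m = m0 * exp(-k*t)
m = 1.0 * exp(-0.06 * 15)
m = 1.0 * exp(-0.9000)

0.4066 m


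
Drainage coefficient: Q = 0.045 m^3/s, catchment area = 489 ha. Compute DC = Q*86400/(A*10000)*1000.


DC = Q * 86400 / (A * 10000) * 1000
DC = 0.045 * 86400 / (489 * 10000) * 1000
DC = 3888000.0000 / 4890000

0.7951 mm/day


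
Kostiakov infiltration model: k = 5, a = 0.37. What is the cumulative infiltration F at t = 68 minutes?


F = k * t^a = 5 * 68^0.37
F = 5 * 4.764620

23.8231 mm


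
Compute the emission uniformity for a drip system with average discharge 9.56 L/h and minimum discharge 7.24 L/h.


EU = (q_min/q_avg)*100 = (7.24/9.56)*100 = 75.7322%

75.7322 %


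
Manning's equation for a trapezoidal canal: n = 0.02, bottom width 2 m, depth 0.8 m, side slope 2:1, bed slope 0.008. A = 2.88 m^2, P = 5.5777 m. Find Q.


R = A/P = 2.88/5.5777 = 0.516342
Q = (1/0.02) * 2.88 * 0.516342^(2/3) * 0.008^0.5

8.2896 m^3/s


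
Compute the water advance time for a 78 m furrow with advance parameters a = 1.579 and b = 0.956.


t = (L/a)^(1/b)
t = (78/1.579)^(1/0.956)
t = 49.398353^(1/0.956)

59.1107 min


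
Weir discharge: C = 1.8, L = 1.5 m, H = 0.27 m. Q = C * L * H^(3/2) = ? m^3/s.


Q = C * L * H^(3/2) = 1.8 * 1.5 * 0.27^1.5 = 1.8 * 1.5 * 0.140296

0.3788 m^3/s


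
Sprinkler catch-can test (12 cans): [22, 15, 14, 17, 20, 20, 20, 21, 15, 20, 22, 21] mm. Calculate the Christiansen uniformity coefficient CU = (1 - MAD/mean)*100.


mean = 18.916667 mm
MAD = 2.444444 mm
CU = (1 - 2.444444/18.916667)*100

87.0778 %


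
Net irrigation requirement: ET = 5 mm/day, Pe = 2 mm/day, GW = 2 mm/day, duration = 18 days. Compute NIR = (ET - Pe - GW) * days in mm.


Daily deficit = ET - Pe - GW = 5 - 2 - 2 = 1 mm/day
NIR = 1 * 18 = 18 mm

18.0000 mm


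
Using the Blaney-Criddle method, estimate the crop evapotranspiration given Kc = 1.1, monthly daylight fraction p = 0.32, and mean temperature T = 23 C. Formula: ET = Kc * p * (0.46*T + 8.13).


ET = Kc * p * (0.46*T + 8.13)
ET = 1.1 * 0.32 * (0.46*23 + 8.13)
ET = 1.1 * 0.32 * 18.7100

6.5859 mm/day


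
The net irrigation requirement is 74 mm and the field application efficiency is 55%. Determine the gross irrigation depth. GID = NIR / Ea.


Ea = 55% = 0.55
GID = NIR / Ea = 74 / 0.55 = 134.5455 mm

134.5455 mm


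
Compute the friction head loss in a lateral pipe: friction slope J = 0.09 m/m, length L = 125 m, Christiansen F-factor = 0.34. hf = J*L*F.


hf = J * L * F = 0.09 * 125 * 0.34 = 3.8250 m

3.8250 m


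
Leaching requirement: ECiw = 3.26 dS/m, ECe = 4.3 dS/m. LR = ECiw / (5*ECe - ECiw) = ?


LR = ECiw / (5*ECe - ECiw)
LR = 3.26 / (5*4.3 - 3.26)
LR = 3.26 / 18.2400

0.1787


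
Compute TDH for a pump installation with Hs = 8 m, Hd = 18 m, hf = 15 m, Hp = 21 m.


TDH = Hs + Hd + hf + Hp = 8 + 18 + 15 + 21 = 62

62 m


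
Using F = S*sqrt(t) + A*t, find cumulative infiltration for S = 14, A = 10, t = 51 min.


F = S*sqrt(t) + A*t
F = 14*sqrt(51) + 10*51
F = 14*7.141428 + 510

609.9800 mm


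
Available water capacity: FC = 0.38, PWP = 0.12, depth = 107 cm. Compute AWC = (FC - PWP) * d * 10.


AWC = (FC - PWP) * d * 10
AWC = (0.38 - 0.12) * 107 * 10
AWC = 0.2600 * 107 * 10

278.2000 mm


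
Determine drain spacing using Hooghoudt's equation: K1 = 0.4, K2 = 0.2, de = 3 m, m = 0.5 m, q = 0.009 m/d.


S^2 = 8*K2*de*m/q + 4*K1*m^2/q
S^2 = 8*0.2*3*0.5/0.009 + 4*0.4*0.5^2/0.009
S = sqrt(311.1111)

17.6383 m


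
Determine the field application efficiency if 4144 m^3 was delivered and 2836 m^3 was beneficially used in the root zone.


Ea = V_root / V_field * 100 = 2836 / 4144 * 100 = 68.4363%

68.4363 %


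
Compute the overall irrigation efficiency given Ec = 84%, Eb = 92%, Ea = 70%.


Ec = 0.84, Eb = 0.92, Ea = 0.7
E = 0.84 * 0.92 * 0.7 * 100 = 54.0960%

54.0960 %


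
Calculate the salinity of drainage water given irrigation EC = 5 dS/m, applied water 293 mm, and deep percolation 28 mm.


EC_dw = EC_iw * D_iw / D_dw
EC_dw = 5 * 293 / 28
EC_dw = 1465 / 28

52.3214 dS/m


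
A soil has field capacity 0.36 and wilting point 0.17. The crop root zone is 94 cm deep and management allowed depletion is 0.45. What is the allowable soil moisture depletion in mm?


SMD = (FC - PWP) * d * MAD * 10
SMD = (0.36 - 0.17) * 94 * 0.45 * 10
SMD = 0.1900 * 94 * 0.45 * 10

80.3700 mm


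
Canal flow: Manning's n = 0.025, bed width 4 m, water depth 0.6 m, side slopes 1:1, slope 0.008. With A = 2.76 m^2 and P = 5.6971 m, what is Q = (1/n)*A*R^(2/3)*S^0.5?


R = A/P = 2.76/5.6971 = 0.484457
Q = (1/0.025) * 2.76 * 0.484457^(2/3) * 0.008^0.5

6.0909 m^3/s


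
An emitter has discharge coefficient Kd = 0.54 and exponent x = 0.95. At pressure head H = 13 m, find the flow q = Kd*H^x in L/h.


q = Kd * H^x = 0.54 * 13^0.95 = 0.54 * 11.435264

6.1750 L/h


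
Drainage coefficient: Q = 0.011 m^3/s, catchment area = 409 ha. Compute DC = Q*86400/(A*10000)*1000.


DC = Q * 86400 / (A * 10000) * 1000
DC = 0.011 * 86400 / (409 * 10000) * 1000
DC = 950400.0000 / 4090000

0.2324 mm/day


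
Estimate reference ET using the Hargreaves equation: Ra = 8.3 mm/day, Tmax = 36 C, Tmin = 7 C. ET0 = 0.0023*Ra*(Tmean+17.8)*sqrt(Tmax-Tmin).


Tmean = (Tmax + Tmin)/2 = (36 + 7)/2 = 21.5
ET0 = 0.0023 * 8.3 * (21.5 + 17.8) * sqrt(36 - 7)
ET0 = 0.0023 * 8.3 * 39.3 * 5.385165

4.0402 mm/day


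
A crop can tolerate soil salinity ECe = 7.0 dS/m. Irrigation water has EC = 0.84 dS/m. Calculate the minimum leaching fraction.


LR = ECiw / (5*ECe - ECiw)
LR = 0.84 / (5*7.0 - 0.84)
LR = 0.84 / 34.1600

0.0246


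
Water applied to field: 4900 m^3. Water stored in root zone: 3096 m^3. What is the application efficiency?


Ea = V_root / V_field * 100 = 3096 / 4900 * 100 = 63.1837%

63.1837 %


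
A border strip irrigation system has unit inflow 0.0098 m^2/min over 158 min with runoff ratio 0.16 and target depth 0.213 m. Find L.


L = q*t/((1+r)*Z)
L = 0.0098*158/((1+0.16)*0.213)
L = 1.5484/0.24708

6.2668 m


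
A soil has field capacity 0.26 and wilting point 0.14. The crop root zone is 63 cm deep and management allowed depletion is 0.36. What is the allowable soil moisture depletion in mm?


SMD = (FC - PWP) * d * MAD * 10
SMD = (0.26 - 0.14) * 63 * 0.36 * 10
SMD = 0.1200 * 63 * 0.36 * 10

27.2160 mm


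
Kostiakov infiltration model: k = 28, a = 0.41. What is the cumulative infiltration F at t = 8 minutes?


F = k * t^a = 28 * 8^0.41
F = 28 * 2.345670

65.6788 mm


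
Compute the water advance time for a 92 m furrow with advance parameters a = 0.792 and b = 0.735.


t = (L/a)^(1/b)
t = (92/0.792)^(1/0.735)
t = 116.161616^(1/0.735)

645.0733 min


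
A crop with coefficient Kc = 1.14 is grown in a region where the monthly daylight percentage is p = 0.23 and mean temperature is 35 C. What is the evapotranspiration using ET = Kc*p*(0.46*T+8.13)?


ET = Kc * p * (0.46*T + 8.13)
ET = 1.14 * 0.23 * (0.46*35 + 8.13)
ET = 1.14 * 0.23 * 24.2300

6.3531 mm/day


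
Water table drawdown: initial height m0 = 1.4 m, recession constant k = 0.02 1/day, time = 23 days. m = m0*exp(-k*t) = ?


m = m0 * exp(-k*t)
m = 1.4 * exp(-0.02 * 23)
m = 1.4 * exp(-0.4600)

0.8838 m


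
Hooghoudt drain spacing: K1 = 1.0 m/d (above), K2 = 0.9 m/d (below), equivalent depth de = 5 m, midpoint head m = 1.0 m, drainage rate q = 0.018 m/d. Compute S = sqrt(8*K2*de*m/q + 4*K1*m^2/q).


S^2 = 8*K2*de*m/q + 4*K1*m^2/q
S^2 = 8*0.9*5*1.0/0.018 + 4*1.0*1.0^2/0.018
S = sqrt(2222.2222)

47.1405 m


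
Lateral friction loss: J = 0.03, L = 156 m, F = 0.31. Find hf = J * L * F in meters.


hf = J * L * F = 0.03 * 156 * 0.31 = 1.4508 m

1.4508 m


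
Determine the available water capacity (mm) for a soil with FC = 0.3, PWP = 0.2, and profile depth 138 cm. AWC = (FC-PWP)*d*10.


AWC = (FC - PWP) * d * 10
AWC = (0.3 - 0.2) * 138 * 10
AWC = 0.1000 * 138 * 10

138.0000 mm


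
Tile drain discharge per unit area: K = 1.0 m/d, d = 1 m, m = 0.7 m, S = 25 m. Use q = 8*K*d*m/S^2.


q = 8*K*d*m/S^2
q = 8*1.0*1*0.7/25^2
q = 5.6000 / 625

0.0090 m/d


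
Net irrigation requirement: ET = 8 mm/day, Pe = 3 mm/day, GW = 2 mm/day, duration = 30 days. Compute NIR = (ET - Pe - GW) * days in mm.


Daily deficit = ET - Pe - GW = 8 - 3 - 2 = 3 mm/day
NIR = 3 * 30 = 90 mm

90.0000 mm


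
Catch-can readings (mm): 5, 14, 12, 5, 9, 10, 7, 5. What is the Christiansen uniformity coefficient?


mean = 8.375000 mm
MAD = 2.875000 mm
CU = (1 - 2.875000/8.375000)*100

65.6716 %


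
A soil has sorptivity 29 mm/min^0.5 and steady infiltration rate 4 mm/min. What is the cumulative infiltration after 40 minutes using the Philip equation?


F = S*sqrt(t) + A*t
F = 29*sqrt(40) + 4*40
F = 29*6.324555 + 160

343.4121 mm


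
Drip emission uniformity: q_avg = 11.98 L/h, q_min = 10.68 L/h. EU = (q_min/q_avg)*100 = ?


EU = (q_min/q_avg)*100 = (10.68/11.98)*100 = 89.1486%

89.1486 %


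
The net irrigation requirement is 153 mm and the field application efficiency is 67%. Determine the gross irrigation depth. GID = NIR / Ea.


Ea = 67% = 0.67
GID = NIR / Ea = 153 / 0.67 = 228.3582 mm

228.3582 mm


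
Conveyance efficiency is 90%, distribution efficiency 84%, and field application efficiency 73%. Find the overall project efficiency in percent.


Ec = 0.9, Eb = 0.84, Ea = 0.73
E = 0.9 * 0.84 * 0.73 * 100 = 55.1880%

55.1880 %


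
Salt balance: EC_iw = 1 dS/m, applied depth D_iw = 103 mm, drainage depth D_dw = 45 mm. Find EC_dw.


EC_dw = EC_iw * D_iw / D_dw
EC_dw = 1 * 103 / 45
EC_dw = 103 / 45

2.2889 dS/m


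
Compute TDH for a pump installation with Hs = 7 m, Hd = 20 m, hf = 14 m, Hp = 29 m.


TDH = Hs + Hd + hf + Hp = 7 + 20 + 14 + 29 = 70

70 m


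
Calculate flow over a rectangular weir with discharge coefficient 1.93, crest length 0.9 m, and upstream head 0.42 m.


Q = C * L * H^(3/2) = 1.93 * 0.9 * 0.42^1.5 = 1.93 * 0.9 * 0.272191

0.4728 m^3/s


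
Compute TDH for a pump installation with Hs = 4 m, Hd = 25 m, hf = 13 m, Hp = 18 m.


TDH = Hs + Hd + hf + Hp = 4 + 25 + 13 + 18 = 60

60 m


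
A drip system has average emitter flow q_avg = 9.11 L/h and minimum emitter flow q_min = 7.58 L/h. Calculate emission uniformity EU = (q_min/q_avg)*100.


EU = (q_min/q_avg)*100 = (7.58/9.11)*100 = 83.2053%

83.2053 %


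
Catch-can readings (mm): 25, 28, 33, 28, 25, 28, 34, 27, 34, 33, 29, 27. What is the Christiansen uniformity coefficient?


mean = 29.250000 mm
MAD = 2.833333 mm
CU = (1 - 2.833333/29.250000)*100

90.3134 %


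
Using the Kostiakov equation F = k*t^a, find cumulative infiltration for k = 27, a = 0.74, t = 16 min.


F = k * t^a = 27 * 16^0.74
F = 27 * 7.781240

210.0935 mm


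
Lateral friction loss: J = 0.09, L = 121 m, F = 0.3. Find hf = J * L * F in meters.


hf = J * L * F = 0.09 * 121 * 0.3 = 3.2670 m

3.2670 m


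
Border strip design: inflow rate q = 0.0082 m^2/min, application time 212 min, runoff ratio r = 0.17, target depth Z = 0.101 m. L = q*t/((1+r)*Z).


L = q*t/((1+r)*Z)
L = 0.0082*212/((1+0.17)*0.101)
L = 1.7384/0.11817

14.7110 m


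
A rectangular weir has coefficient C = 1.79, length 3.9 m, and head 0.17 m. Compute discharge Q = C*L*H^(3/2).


Q = C * L * H^(3/2) = 1.79 * 3.9 * 0.17^1.5 = 1.79 * 3.9 * 0.070093

0.4893 m^3/s


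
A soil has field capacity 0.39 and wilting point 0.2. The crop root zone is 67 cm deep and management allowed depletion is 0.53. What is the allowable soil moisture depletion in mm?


SMD = (FC - PWP) * d * MAD * 10
SMD = (0.39 - 0.2) * 67 * 0.53 * 10
SMD = 0.1900 * 67 * 0.53 * 10

67.4690 mm


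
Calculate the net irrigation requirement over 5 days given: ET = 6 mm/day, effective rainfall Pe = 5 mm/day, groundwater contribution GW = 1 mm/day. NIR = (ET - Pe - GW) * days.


Daily deficit = ET - Pe - GW = 6 - 5 - 1 = 0 mm/day
NIR = 0 * 5 = 0 mm

0 mm


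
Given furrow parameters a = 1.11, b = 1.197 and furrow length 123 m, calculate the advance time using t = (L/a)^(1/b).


t = (L/a)^(1/b)
t = (123/1.11)^(1/1.197)
t = 110.810811^(1/1.197)

51.0609 min


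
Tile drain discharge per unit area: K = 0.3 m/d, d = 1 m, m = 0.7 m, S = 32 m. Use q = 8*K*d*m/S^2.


q = 8*K*d*m/S^2
q = 8*0.3*1*0.7/32^2
q = 1.6800 / 1024

0.0016 m/d


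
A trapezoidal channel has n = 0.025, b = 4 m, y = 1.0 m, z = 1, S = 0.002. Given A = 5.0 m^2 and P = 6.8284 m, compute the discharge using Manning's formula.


R = A/P = 5.0/6.8284 = 0.732236
Q = (1/0.025) * 5.0 * 0.732236^(2/3) * 0.002^0.5

7.2663 m^3/s


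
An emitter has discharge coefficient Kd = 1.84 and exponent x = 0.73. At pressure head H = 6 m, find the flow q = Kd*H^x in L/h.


q = Kd * H^x = 1.84 * 6^0.73 = 1.84 * 3.698711

6.8056 L/h


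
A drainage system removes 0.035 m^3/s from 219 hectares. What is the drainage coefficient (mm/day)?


DC = Q * 86400 / (A * 10000) * 1000
DC = 0.035 * 86400 / (219 * 10000) * 1000
DC = 3024000.0000 / 2190000

1.3808 mm/day


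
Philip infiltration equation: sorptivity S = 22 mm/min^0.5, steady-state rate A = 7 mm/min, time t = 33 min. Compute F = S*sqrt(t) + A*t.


F = S*sqrt(t) + A*t
F = 22*sqrt(33) + 7*33
F = 22*5.744563 + 231

357.3804 mm


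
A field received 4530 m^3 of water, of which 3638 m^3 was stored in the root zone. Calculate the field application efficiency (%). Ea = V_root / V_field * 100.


Ea = V_root / V_field * 100 = 3638 / 4530 * 100 = 80.3091%

80.3091 %


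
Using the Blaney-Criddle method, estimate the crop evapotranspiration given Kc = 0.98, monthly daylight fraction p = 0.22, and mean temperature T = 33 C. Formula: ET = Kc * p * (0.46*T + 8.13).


ET = Kc * p * (0.46*T + 8.13)
ET = 0.98 * 0.22 * (0.46*33 + 8.13)
ET = 0.98 * 0.22 * 23.3100

5.0256 mm/day


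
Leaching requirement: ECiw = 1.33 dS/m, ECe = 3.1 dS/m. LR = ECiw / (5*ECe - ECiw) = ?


LR = ECiw / (5*ECe - ECiw)
LR = 1.33 / (5*3.1 - 1.33)
LR = 1.33 / 14.1700

0.0939


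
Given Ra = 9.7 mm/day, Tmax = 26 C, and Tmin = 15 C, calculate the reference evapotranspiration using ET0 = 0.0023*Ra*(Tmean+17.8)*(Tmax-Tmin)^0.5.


Tmean = (Tmax + Tmin)/2 = (26 + 15)/2 = 20.5
ET0 = 0.0023 * 9.7 * (20.5 + 17.8) * sqrt(26 - 15)
ET0 = 0.0023 * 9.7 * 38.3 * 3.316625

2.8340 mm/day


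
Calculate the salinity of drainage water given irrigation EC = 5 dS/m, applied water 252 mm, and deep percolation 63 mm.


EC_dw = EC_iw * D_iw / D_dw
EC_dw = 5 * 252 / 63
EC_dw = 1260 / 63

20.0000 dS/m


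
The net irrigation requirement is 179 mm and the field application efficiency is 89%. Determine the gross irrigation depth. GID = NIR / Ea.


Ea = 89% = 0.89
GID = NIR / Ea = 179 / 0.89 = 201.1236 mm

201.1236 mm


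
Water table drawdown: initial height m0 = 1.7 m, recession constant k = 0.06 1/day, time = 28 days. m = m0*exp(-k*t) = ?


m = m0 * exp(-k*t)
m = 1.7 * exp(-0.06 * 28)
m = 1.7 * exp(-1.6800)

0.3168 m


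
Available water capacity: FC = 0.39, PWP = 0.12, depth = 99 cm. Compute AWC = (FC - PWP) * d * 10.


AWC = (FC - PWP) * d * 10
AWC = (0.39 - 0.12) * 99 * 10
AWC = 0.2700 * 99 * 10

267.3000 mm
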